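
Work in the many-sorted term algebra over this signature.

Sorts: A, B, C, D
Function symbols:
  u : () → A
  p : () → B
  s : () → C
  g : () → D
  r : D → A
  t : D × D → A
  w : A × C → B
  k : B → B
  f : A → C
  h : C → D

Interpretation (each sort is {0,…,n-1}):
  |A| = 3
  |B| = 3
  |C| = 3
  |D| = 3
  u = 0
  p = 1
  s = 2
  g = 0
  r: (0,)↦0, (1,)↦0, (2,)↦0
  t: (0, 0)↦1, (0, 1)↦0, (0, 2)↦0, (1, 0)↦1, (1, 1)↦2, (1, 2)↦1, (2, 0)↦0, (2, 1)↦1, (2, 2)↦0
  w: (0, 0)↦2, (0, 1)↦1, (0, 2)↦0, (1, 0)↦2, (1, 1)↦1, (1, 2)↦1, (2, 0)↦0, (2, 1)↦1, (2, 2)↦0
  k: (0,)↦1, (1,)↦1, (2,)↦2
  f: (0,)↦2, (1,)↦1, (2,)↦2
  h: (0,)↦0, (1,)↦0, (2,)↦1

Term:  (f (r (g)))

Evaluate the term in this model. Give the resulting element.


  g = 0
  (r (g)) = r(0,) = 0
  (f (r (g))) = f(0,) = 2

value = 2


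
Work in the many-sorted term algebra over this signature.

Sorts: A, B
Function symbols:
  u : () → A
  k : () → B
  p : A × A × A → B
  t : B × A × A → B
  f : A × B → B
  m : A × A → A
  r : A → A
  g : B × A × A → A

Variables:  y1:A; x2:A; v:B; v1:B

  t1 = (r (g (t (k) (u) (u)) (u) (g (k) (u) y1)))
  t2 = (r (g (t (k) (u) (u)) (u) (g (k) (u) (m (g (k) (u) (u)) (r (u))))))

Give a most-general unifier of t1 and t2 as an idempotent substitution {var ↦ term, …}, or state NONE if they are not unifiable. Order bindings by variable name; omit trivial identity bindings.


{y1 ↦ (m (g (k) (u) (u)) (r (u)))}


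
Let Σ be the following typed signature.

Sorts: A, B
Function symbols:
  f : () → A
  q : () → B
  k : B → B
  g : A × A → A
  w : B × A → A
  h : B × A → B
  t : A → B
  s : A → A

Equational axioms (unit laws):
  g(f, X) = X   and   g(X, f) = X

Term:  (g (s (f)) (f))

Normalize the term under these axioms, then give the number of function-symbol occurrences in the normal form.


size = 2

1. (g (s (f)) (f))  →  (s (f))
normal form: (s (f))


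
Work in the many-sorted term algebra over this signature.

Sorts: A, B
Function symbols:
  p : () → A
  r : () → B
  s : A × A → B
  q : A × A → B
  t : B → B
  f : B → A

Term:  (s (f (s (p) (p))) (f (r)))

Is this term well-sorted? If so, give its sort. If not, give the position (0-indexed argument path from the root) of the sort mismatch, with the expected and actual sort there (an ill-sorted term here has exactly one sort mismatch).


well-sorted; sort = B

      (p) : A
      (p) : A
    (s (p) (p)) : B
  (f (s (p) (p))) : A
    (r) : B
  (f (r)) : A
(s (f (s (p) (p))) (f (r))) : B


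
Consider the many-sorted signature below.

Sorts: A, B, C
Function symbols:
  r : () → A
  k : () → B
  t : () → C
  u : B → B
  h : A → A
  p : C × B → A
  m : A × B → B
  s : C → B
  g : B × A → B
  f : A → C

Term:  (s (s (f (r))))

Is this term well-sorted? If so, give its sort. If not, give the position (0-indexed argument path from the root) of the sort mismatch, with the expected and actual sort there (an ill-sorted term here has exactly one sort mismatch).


      (r) : A
    (f (r)) : C
  (s (f (r))) : B
(s (s (f (r)))) : ✗ arg 0 at [0] has sort B, expected C

ill-sorted at position [0]: expected C, got B


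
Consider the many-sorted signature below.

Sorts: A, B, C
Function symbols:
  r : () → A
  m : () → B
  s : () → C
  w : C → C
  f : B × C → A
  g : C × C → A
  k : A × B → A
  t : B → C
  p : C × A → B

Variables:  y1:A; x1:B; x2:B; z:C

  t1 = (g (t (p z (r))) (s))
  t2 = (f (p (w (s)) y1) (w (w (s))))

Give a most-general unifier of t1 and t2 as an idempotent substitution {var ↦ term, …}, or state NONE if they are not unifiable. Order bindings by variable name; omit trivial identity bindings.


NONE (not unifiable)

head clash or occurs-check failure — not unifiable


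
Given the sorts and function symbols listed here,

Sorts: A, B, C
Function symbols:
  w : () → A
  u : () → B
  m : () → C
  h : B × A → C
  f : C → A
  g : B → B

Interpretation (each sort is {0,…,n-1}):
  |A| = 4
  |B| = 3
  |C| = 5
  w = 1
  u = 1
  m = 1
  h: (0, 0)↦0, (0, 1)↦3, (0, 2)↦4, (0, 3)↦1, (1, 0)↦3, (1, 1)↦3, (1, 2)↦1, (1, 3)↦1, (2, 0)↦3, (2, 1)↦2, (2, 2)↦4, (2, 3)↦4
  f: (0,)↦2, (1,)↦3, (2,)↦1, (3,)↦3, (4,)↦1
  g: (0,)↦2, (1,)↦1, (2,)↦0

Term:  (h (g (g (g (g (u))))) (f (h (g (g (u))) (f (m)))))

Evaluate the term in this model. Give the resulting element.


value = 1

  u = 1
  (g (u)) = g(1,) = 1
  (g (g (u))) = g(1,) = 1
  (g (g (g (u)))) = g(1,) = 1
  (g (g (g (g (u))))) = g(1,) = 1
  u = 1
  (g (u)) = g(1,) = 1
  (g (g (u))) = g(1,) = 1
  m = 1
  (f (m)) = f(1,) = 3
  (h (g (g (u))) (f (m))) = h(1, 3) = 1
  (f (h (g (g (u))) (f (m)))) = f(1,) = 3
  (h (g (g (g (g (u))))) (f (h (g (g (u))) (f (m))))) = h(1, 3) = 1


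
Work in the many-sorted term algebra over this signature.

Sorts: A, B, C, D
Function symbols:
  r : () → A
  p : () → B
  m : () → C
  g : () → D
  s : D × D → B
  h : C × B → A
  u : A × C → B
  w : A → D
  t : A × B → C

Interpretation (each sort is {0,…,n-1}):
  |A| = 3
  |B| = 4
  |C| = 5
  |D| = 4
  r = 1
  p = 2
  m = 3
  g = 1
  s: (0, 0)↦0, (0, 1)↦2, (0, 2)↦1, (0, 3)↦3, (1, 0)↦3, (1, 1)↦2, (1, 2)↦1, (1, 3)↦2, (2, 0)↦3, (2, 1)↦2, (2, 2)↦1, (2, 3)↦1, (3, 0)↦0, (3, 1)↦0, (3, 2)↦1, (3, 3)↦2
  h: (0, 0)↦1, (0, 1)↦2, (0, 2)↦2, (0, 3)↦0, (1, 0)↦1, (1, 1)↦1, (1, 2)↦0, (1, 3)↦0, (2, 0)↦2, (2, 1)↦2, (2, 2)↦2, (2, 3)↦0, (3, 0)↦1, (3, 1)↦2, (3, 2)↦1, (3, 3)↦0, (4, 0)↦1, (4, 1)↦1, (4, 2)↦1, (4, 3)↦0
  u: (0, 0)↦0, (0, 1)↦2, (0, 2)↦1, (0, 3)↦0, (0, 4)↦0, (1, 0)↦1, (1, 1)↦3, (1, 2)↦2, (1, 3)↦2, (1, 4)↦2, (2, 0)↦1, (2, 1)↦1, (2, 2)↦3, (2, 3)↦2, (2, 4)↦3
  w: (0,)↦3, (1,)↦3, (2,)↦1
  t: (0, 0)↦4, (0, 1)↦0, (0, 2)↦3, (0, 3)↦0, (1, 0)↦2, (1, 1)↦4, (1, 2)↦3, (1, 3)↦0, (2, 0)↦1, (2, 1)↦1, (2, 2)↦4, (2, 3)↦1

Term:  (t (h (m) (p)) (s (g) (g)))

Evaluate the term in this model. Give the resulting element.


value = 3

  m = 3
  p = 2
  (h (m) (p)) = h(3, 2) = 1
  g = 1
  g = 1
  (s (g) (g)) = s(1, 1) = 2
  (t (h (m) (p)) (s (g) (g))) = t(1, 2) = 3


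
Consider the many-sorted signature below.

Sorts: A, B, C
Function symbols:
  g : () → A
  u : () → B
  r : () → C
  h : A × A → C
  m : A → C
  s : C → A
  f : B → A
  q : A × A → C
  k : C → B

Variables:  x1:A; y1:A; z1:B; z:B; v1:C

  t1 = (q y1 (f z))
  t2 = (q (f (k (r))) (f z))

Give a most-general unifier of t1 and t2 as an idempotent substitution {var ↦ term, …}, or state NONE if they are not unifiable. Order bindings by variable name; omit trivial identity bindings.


{y1 ↦ (f (k (r)))}


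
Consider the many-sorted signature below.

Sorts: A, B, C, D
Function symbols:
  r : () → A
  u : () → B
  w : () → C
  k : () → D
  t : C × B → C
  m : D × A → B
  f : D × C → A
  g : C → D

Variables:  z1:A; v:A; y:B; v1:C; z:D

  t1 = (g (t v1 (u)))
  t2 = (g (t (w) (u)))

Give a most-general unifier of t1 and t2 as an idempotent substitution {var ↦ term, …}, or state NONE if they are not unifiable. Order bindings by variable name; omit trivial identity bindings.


{v1 ↦ (w)}


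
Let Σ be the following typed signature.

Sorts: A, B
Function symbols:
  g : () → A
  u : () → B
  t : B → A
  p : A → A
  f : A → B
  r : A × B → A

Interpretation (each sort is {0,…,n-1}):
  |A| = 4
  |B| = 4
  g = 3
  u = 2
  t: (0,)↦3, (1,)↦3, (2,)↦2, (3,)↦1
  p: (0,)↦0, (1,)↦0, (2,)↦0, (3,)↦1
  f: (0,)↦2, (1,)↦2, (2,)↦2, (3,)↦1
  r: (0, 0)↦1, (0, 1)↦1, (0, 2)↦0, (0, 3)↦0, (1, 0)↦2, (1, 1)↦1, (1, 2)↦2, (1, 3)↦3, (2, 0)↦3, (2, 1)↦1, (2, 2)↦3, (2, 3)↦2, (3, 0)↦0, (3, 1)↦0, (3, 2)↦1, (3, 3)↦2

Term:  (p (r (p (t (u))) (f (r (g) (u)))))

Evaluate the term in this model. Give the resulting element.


  u = 2
  (t (u)) = t(2,) = 2
  (p (t (u))) = p(2,) = 0
  g = 3
  u = 2
  (r (g) (u)) = r(3, 2) = 1
  (f (r (g) (u))) = f(1,) = 2
  (r (p (t (u))) (f (r (g) (u)))) = r(0, 2) = 0
  (p (r (p (t (u))) (f (r (g) (u))))) = p(0,) = 0

value = 0


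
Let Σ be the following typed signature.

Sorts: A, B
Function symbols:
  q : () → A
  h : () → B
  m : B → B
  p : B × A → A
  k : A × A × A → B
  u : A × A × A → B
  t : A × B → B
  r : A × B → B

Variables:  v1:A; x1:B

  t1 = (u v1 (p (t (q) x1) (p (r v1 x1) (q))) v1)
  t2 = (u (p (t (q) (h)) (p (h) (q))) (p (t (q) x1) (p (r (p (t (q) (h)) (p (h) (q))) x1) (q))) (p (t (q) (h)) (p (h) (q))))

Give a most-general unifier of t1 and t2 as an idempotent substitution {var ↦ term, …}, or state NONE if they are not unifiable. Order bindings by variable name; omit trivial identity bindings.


{v1 ↦ (p (t (q) (h)) (p (h) (q)))}


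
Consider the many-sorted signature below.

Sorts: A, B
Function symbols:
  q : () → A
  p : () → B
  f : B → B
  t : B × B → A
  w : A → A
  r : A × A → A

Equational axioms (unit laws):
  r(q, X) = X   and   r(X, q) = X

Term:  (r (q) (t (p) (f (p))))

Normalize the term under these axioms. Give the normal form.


1. (r (q) (t (p) (f (p))))  →  (t (p) (f (p)))

normal form = (t (p) (f (p)))


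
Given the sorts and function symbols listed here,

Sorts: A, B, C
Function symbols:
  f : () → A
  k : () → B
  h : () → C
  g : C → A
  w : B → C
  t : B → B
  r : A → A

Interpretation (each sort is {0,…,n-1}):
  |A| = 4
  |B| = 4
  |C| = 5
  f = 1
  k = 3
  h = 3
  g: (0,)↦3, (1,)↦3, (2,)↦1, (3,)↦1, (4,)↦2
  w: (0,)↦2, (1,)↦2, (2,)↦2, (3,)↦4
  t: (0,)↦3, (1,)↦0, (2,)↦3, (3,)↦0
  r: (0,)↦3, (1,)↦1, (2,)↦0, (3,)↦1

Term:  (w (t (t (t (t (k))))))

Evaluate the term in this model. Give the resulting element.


  k = 3
  (t (k)) = t(3,) = 0
  (t (t (k))) = t(0,) = 3
  (t (t (t (k)))) = t(3,) = 0
  (t (t (t (t (k))))) = t(0,) = 3
  (w (t (t (t (t (k)))))) = w(3,) = 4

value = 4


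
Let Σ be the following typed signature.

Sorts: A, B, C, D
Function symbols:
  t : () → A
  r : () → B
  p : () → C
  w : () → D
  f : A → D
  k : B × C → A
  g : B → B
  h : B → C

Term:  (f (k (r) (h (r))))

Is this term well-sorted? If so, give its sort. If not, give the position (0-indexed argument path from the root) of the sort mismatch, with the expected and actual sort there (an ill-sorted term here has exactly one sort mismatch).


well-sorted; sort = D

    (r) : B
      (r) : B
    (h (r)) : C
  (k (r) (h (r))) : A
(f (k (r) (h (r)))) : D


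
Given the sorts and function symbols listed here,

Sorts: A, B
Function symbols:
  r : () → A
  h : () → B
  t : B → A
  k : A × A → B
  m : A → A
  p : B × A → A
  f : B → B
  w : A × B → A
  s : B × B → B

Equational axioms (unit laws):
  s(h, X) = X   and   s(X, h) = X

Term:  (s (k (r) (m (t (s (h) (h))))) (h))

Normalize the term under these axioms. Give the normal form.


normal form = (k (r) (m (t (h))))

1. (s (k (r) (m (t (s (h) (h))))) (h))  →  (k (r) (m (t (s (h) (h)))))
2. (k (r) (m (t (s (h) (h)))))  →  (k (r) (m (t (h))))


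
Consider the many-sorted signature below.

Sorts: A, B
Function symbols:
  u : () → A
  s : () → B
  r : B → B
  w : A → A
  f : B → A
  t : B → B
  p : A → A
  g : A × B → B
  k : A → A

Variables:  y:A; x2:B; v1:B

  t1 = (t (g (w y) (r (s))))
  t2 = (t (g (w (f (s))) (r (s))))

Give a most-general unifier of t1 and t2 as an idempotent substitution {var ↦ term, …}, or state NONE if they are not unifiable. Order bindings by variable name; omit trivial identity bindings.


{y ↦ (f (s))}


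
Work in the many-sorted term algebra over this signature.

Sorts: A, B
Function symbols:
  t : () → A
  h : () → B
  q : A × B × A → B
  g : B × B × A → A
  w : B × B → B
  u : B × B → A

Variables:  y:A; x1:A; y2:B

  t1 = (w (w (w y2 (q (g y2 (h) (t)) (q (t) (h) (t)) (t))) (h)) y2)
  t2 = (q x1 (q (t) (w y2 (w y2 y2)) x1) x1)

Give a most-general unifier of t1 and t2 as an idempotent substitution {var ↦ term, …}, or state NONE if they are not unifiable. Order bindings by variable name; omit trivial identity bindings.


head clash or occurs-check failure — not unifiable

NONE (not unifiable)


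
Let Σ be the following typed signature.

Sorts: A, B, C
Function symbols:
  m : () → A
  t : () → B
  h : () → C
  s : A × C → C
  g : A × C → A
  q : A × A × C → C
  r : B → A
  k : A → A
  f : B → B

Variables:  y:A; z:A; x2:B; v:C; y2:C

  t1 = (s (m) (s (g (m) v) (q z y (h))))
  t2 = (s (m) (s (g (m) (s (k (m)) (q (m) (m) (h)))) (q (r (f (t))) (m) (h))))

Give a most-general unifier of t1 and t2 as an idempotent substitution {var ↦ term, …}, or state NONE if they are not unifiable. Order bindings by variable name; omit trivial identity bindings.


{v ↦ (s (k (m)) (q (m) (m) (h))), y ↦ (m), z ↦ (r (f (t)))}


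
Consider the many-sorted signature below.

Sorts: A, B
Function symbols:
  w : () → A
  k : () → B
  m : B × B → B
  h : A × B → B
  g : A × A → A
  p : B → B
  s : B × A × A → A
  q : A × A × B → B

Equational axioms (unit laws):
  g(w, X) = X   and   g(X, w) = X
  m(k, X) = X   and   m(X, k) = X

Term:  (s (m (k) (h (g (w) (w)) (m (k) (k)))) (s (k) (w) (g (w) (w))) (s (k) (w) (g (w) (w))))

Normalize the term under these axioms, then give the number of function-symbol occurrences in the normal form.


size = 12

1. (s (m (k) (h (g (w) (w)) (m (k) (k)))) (s (k) (w) (g (w) (w))) (s (k) (w) (g (w) (w))))  →  (s (h (g (w) (w)) (m (k) (k))) (s (k) (w) (g (w) (w))) (s (k) (w) (g (w) (w))))
2. (s (h (g (w) (w)) (m (k) (k))) (s (k) (w) (g (w) (w))) (s (k) (w) (g (w) (w))))  →  (s (h (w) (m (k) (k))) (s (k) (w) (g (w) (w))) (s (k) (w) (g (w) (w))))
3. (s (h (w) (m (k) (k))) (s (k) (w) (g (w) (w))) (s (k) (w) (g (w) (w))))  →  (s (h (w) (k)) (s (k) (w) (g (w) (w))) (s (k) (w) (g (w) (w))))
4. (s (h (w) (k)) (s (k) (w) (g (w) (w))) (s (k) (w) (g (w) (w))))  →  (s (h (w) (k)) (s (k) (w) (w)) (s (k) (w) (g (w) (w))))
5. (s (h (w) (k)) (s (k) (w) (w)) (s (k) (w) (g (w) (w))))  →  (s (h (w) (k)) (s (k) (w) (w)) (s (k) (w) (w)))
normal form: (s (h (w) (k)) (s (k) (w) (w)) (s (k) (w) (w)))


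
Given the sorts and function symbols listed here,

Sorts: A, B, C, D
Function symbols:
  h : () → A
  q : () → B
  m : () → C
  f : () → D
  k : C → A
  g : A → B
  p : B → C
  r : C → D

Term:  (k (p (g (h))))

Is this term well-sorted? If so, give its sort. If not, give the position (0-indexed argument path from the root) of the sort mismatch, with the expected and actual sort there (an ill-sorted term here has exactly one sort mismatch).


      (h) : A
    (g (h)) : B
  (p (g (h))) : C
(k (p (g (h)))) : A

well-sorted; sort = A


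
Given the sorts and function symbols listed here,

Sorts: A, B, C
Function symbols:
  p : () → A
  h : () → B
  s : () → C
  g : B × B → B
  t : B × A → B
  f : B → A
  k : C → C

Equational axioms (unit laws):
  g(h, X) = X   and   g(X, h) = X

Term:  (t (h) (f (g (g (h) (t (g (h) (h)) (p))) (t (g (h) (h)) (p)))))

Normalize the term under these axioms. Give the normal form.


1. (t (h) (f (g (g (h) (t (g (h) (h)) (p))) (t (g (h) (h)) (p)))))  →  (t (h) (f (g (t (g (h) (h)) (p)) (t (g (h) (h)) (p)))))
2. (t (h) (f (g (t (g (h) (h)) (p)) (t (g (h) (h)) (p)))))  →  (t (h) (f (g (t (h) (p)) (t (g (h) (h)) (p)))))
3. (t (h) (f (g (t (h) (p)) (t (g (h) (h)) (p)))))  →  (t (h) (f (g (t (h) (p)) (t (h) (p)))))

normal form = (t (h) (f (g (t (h) (p)) (t (h) (p)))))


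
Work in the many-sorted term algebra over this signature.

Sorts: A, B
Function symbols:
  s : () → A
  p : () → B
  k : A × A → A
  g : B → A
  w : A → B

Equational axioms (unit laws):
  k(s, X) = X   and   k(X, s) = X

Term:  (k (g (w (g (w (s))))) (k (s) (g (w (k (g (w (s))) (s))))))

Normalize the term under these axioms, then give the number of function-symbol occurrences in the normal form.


1. (k (g (w (g (w (s))))) (k (s) (g (w (k (g (w (s))) (s))))))  →  (k (g (w (g (w (s))))) (g (w (k (g (w (s))) (s)))))
2. (k (g (w (g (w (s))))) (g (w (k (g (w (s))) (s)))))  →  (k (g (w (g (w (s))))) (g (w (g (w (s))))))
normal form: (k (g (w (g (w (s))))) (g (w (g (w (s))))))

size = 11


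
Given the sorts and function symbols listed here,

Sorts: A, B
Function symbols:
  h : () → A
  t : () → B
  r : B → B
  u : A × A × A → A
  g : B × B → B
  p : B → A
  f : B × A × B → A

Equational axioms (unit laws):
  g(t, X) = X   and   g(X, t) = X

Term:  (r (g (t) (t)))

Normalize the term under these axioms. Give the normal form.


1. (r (g (t) (t)))  →  (r (t))

normal form = (r (t))


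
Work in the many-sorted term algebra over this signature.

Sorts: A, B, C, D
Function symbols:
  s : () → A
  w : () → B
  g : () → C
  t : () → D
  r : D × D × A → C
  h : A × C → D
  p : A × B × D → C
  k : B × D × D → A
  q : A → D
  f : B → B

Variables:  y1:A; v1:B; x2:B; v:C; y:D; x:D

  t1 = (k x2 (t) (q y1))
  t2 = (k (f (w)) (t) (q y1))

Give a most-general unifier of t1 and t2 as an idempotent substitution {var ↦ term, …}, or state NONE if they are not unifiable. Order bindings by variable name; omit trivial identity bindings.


{x2 ↦ (f (w))}


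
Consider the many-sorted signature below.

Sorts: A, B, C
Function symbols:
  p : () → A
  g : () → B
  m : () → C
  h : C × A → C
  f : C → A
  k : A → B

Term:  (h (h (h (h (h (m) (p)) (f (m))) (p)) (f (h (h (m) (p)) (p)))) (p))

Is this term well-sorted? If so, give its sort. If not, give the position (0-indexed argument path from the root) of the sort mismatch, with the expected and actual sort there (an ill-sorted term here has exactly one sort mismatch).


well-sorted; sort = C

          (m) : C
          (p) : A
        (h (m) (p)) : C
          (m) : C
        (f (m)) : A
      (h (h (m) (p)) (f (m))) : C
      (p) : A
    (h (h (h (m) (p)) (f (m))) (p)) : C
          (m) : C
          (p) : A
        (h (m) (p)) : C
        (p) : A
      (h (h (m) (p)) (p)) : C
    (f (h (h (m) (p)) (p))) : A
  (h (h (h (h (m) (p)) (f (m))) (p)) (f (h (h (m) (p)) (p)))) : C
  (p) : A
(h (h (h (h (h (m) (p)) (f (m))) (p)) (f (h (h (m) (p)) (p)))) (p)) : C


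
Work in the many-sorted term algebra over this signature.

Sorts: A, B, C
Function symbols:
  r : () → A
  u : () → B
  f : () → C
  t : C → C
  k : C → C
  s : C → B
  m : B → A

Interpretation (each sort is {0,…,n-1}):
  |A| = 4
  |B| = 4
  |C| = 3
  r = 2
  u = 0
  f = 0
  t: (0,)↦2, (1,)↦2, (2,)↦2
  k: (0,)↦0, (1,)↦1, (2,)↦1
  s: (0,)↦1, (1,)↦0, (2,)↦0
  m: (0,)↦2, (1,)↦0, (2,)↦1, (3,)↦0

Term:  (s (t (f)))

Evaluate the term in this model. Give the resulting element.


  f = 0
  (t (f)) = t(0,) = 2
  (s (t (f))) = s(2,) = 0

value = 0


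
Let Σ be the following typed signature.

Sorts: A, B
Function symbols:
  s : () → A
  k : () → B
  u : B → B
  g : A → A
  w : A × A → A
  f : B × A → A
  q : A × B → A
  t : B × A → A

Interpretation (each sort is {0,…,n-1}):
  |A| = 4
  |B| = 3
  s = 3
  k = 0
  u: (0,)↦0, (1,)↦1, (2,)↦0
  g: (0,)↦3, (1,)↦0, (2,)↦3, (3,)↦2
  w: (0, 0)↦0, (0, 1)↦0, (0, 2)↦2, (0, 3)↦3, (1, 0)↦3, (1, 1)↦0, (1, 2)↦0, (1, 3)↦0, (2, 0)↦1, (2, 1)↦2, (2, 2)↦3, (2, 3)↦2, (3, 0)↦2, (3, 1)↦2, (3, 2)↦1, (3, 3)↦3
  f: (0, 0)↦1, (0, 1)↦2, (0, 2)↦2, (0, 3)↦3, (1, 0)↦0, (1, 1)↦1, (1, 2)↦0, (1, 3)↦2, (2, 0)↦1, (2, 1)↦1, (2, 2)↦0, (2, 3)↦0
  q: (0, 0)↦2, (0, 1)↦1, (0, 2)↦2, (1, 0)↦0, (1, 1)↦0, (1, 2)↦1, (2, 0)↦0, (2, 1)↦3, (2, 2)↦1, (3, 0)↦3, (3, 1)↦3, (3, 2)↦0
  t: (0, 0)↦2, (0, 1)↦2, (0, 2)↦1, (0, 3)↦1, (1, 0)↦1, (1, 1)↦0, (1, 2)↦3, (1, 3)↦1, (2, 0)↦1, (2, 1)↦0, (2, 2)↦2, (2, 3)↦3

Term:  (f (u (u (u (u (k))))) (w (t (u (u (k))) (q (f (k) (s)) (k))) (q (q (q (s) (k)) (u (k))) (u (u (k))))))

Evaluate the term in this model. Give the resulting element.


value = 1

  k = 0
  (u (k)) = u(0,) = 0
  (u (u (k))) = u(0,) = 0
  (u (u (u (k)))) = u(0,) = 0
  (u (u (u (u (k))))) = u(0,) = 0
  k = 0
  (u (k)) = u(0,) = 0
  (u (u (k))) = u(0,) = 0
  k = 0
  s = 3
  (f (k) (s)) = f(0, 3) = 3
  k = 0
  (q (f (k) (s)) (k)) = q(3, 0) = 3
  (t (u (u (k))) (q (f (k) (s)) (k))) = t(0, 3) = 1
  s = 3
  k = 0
  (q (s) (k)) = q(3, 0) = 3
  k = 0
  (u (k)) = u(0,) = 0
  (q (q (s) (k)) (u (k))) = q(3, 0) = 3
  k = 0
  (u (k)) = u(0,) = 0
  (u (u (k))) = u(0,) = 0
  (q (q (q (s) (k)) (u (k))) (u (u (k)))) = q(3, 0) = 3
  (w (t (u (u (k))) (q (f (k) (s)) (k))) (q (q (q (s) (k)) (u (k))) (u (u (k))))) = w(1, 3) = 0
  (f (u (u (u (u (k))))) (w (t (u (u (k))) (q (f (k) (s)) (k))) (q (q (q (s) (k)) (u (k))) (u (u (k)))))) = f(0, 0) = 1


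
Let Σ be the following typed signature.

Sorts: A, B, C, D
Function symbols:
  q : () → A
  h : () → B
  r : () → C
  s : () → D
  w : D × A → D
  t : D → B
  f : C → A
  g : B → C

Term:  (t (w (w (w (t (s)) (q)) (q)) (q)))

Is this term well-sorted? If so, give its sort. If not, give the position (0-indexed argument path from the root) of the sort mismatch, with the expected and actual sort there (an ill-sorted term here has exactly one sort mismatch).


          (s) : D
        (t (s)) : B
        (q) : A
      (w (t (s)) (q)) : ✗ arg 0 at [0, 0, 0, 0] has sort B, expected D
      (q) : A
    (q) : A

ill-sorted at position [0, 0, 0, 0]: expected D, got B


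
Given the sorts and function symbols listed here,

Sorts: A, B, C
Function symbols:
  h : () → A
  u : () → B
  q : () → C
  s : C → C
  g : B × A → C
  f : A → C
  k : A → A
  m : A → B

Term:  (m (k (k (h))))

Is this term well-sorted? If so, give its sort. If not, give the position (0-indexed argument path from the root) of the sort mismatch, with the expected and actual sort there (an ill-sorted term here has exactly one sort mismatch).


well-sorted; sort = B

      (h) : A
    (k (h)) : A
  (k (k (h))) : A
(m (k (k (h)))) : B


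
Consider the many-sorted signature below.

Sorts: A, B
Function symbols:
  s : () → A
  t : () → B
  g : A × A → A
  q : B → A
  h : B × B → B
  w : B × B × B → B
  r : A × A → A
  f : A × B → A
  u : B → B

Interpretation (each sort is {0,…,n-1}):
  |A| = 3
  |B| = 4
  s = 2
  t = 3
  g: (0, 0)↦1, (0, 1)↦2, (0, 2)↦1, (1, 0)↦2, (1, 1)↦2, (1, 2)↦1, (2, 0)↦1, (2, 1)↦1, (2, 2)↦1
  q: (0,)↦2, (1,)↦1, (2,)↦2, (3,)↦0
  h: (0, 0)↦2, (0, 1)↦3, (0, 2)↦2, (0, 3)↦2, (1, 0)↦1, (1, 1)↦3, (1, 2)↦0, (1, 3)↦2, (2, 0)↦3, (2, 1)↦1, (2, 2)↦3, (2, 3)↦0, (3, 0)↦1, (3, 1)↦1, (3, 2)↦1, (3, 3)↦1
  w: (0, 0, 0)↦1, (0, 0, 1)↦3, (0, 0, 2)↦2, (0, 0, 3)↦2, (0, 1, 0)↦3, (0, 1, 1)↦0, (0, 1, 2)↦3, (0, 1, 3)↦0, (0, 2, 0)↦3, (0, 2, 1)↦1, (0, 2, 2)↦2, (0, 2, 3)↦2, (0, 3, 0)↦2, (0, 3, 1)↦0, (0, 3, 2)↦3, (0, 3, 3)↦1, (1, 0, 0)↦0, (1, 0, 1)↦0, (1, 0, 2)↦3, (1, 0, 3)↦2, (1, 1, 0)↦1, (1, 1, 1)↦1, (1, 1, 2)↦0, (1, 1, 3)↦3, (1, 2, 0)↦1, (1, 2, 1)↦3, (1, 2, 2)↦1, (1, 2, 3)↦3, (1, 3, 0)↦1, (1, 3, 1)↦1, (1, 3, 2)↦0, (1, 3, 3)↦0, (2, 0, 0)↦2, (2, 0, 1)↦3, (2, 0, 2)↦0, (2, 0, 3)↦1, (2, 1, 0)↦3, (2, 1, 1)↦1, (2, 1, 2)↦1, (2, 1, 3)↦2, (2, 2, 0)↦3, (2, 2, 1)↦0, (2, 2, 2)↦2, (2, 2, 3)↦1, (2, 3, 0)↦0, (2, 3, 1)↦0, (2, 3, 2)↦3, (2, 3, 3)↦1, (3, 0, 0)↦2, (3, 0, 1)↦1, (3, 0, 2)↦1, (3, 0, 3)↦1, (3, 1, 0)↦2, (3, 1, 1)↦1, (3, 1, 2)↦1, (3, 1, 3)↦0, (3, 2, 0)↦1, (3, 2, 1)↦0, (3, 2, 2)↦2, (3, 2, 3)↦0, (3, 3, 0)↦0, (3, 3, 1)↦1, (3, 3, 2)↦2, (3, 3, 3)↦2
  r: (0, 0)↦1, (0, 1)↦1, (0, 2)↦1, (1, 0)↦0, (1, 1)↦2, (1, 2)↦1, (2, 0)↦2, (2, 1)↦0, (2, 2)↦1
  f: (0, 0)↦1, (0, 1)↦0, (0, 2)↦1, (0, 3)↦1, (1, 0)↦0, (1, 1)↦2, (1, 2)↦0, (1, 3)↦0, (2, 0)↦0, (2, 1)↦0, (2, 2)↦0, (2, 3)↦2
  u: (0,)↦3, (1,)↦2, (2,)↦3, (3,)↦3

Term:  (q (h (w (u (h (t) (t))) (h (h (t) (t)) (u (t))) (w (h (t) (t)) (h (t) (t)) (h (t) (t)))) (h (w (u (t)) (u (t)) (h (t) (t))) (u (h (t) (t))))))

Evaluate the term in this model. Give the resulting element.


  t = 3
  t = 3
  (h (t) (t)) = h(3, 3) = 1
  (u (h (t) (t))) = u(1,) = 2
  t = 3
  t = 3
  (h (t) (t)) = h(3, 3) = 1
  t = 3
  (u (t)) = u(3,) = 3
  (h (h (t) (t)) (u (t))) = h(1, 3) = 2
  t = 3
  t = 3
  (h (t) (t)) = h(3, 3) = 1
  t = 3
  t = 3
  (h (t) (t)) = h(3, 3) = 1
  t = 3
  t = 3
  (h (t) (t)) = h(3, 3) = 1
  (w (h (t) (t)) (h (t) (t)) (h (t) (t))) = w(1, 1, 1) = 1
  (w (u (h (t) (t))) (h (h (t) (t)) (u (t))) (w (h (t) (t)) (h (t) (t)) (h (t) (t)))) = w(2, 2, 1) = 0
  t = 3
  (u (t)) = u(3,) = 3
  t = 3
  (u (t)) = u(3,) = 3
  t = 3
  t = 3
  (h (t) (t)) = h(3, 3) = 1
  (w (u (t)) (u (t)) (h (t) (t))) = w(3, 3, 1) = 1
  t = 3
  t = 3
  (h (t) (t)) = h(3, 3) = 1
  (u (h (t) (t))) = u(1,) = 2
  (h (w (u (t)) (u (t)) (h (t) (t))) (u (h (t) (t)))) = h(1, 2) = 0
  (h (w (u (h (t) (t))) (h (h (t) (t)) (u (t))) (w (h (t) (t)) (h (t) (t)) (h (t) (t)))) (h (w (u (t)) (u (t)) (h (t) (t))) (u (h (t) (t))))) = h(0, 0) = 2
  (q (h (w (u (h (t) (t))) (h (h (t) (t)) (u (t))) (w (h (t) (t)) (h (t) (t)) (h (t) (t)))) (h (w (u (t)) (u (t)) (h (t) (t))) (u (h (t) (t)))))) = q(2,) = 2

value = 2


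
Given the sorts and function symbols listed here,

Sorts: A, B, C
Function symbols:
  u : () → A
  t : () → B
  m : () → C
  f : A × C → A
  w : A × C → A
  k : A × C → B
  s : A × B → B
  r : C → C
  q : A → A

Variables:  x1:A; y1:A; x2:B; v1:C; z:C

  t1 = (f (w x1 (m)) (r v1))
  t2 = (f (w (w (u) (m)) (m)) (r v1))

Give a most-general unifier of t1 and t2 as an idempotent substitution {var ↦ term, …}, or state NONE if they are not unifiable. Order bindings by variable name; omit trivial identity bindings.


{x1 ↦ (w (u) (m))}


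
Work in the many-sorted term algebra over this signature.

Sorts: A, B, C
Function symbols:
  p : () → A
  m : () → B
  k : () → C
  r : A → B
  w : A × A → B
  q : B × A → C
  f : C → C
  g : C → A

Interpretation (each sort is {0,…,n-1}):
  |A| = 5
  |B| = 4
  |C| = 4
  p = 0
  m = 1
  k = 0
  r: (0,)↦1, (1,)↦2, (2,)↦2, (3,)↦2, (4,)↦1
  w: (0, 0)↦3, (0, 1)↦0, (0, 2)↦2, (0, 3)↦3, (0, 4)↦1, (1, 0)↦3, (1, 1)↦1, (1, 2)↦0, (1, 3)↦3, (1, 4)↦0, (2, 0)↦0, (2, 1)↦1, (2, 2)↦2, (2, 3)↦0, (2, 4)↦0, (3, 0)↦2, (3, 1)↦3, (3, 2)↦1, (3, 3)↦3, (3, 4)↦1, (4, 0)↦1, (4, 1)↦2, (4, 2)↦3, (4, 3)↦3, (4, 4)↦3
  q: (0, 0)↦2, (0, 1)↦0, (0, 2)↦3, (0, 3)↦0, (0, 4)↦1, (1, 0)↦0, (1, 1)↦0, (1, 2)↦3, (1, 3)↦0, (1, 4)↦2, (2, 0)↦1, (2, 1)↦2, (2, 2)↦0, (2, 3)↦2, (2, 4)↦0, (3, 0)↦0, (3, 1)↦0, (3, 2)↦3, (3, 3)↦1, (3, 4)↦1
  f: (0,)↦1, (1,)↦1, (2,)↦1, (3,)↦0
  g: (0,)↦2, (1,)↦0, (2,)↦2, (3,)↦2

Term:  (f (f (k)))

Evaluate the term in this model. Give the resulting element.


value = 1

  k = 0
  (f (k)) = f(0,) = 1
  (f (f (k))) = f(1,) = 1


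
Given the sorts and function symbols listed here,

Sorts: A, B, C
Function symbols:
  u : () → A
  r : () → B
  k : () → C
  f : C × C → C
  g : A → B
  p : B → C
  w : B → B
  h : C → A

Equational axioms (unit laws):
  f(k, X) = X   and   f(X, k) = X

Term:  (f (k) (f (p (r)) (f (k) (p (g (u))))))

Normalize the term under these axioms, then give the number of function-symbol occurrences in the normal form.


1. (f (k) (f (p (r)) (f (k) (p (g (u))))))  →  (f (p (r)) (f (k) (p (g (u)))))
2. (f (p (r)) (f (k) (p (g (u)))))  →  (f (p (r)) (p (g (u))))
normal form: (f (p (r)) (p (g (u))))

size = 6


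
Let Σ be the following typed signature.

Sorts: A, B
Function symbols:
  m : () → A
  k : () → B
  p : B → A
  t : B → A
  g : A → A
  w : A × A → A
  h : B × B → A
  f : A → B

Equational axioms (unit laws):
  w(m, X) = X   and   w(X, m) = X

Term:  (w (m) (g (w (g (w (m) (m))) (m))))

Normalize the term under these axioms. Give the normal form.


1. (w (m) (g (w (g (w (m) (m))) (m))))  →  (g (w (g (w (m) (m))) (m)))
2. (g (w (g (w (m) (m))) (m)))  →  (g (g (w (m) (m))))
3. (g (g (w (m) (m))))  →  (g (g (m)))

normal form = (g (g (m)))


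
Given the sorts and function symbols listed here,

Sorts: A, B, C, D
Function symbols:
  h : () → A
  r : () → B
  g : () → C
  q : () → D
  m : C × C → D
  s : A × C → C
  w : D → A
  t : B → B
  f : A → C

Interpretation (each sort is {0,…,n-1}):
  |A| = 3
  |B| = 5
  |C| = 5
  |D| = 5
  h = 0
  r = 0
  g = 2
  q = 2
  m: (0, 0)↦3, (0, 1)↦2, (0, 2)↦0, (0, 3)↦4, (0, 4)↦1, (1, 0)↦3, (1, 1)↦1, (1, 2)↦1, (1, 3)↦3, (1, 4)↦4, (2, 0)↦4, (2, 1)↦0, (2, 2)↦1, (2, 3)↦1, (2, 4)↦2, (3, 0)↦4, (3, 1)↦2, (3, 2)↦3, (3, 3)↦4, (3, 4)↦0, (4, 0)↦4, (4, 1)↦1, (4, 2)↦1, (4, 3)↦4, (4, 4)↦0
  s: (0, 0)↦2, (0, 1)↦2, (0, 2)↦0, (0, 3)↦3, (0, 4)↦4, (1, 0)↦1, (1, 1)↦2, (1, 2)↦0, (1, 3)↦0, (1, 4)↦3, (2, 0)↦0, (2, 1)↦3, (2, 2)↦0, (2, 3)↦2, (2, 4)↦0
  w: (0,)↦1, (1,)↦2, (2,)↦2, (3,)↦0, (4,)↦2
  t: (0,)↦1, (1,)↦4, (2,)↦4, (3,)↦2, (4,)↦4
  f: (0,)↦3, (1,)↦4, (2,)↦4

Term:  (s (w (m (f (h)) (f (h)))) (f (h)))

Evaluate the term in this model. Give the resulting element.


  h = 0
  (f (h)) = f(0,) = 3
  h = 0
  (f (h)) = f(0,) = 3
  (m (f (h)) (f (h))) = m(3, 3) = 4
  (w (m (f (h)) (f (h)))) = w(4,) = 2
  h = 0
  (f (h)) = f(0,) = 3
  (s (w (m (f (h)) (f (h)))) (f (h))) = s(2, 3) = 2

value = 2


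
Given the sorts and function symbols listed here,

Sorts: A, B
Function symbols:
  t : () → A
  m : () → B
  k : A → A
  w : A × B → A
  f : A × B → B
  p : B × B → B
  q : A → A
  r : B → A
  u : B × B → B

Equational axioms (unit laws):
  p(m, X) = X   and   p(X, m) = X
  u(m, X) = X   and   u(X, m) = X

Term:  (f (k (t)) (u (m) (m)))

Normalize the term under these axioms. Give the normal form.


normal form = (f (k (t)) (m))

1. (f (k (t)) (u (m) (m)))  →  (f (k (t)) (m))


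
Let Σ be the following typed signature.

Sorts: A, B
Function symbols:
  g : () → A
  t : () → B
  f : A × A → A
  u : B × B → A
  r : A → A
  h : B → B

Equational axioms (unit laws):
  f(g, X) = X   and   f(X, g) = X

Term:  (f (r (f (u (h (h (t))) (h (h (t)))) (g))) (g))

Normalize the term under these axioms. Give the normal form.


1. (f (r (f (u (h (h (t))) (h (h (t)))) (g))) (g))  →  (r (f (u (h (h (t))) (h (h (t)))) (g)))
2. (r (f (u (h (h (t))) (h (h (t)))) (g)))  →  (r (u (h (h (t))) (h (h (t)))))

normal form = (r (u (h (h (t))) (h (h (t)))))


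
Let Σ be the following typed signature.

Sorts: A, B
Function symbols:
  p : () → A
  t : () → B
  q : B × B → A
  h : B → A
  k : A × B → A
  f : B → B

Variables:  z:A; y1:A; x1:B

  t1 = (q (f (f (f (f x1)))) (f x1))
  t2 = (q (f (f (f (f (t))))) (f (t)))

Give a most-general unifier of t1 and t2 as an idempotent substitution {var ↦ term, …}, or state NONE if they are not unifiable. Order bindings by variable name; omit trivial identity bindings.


{x1 ↦ (t)}


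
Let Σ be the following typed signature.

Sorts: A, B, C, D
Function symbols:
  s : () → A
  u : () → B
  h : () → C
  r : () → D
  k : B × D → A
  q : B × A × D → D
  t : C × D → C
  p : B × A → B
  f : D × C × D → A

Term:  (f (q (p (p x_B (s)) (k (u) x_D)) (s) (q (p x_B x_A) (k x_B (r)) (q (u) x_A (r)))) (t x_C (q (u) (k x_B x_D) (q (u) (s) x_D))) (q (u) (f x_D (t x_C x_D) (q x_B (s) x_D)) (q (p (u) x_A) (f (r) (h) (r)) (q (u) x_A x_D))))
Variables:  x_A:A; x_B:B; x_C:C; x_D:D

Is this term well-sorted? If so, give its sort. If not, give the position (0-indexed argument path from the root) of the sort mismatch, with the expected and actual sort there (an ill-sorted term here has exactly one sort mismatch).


        x_B : B
        (s) : A
      (p x_B (s)) : B
        (u) : B
        x_D : D
      (k (u) x_D) : A
    (p (p x_B (s)) (k (u) x_D)) : B
    (s) : A
        x_B : B
        x_A : A
      (p x_B x_A) : B
        x_B : B
        (r) : D
      (k x_B (r)) : A
        (u) : B
        x_A : A
        (r) : D
      (q (u) x_A (r)) : D
    (q (p x_B x_A) (k x_B (r)) (q (u) x_A (r))) : D
  (q (p (p x_B (s)) (k (u) x_D)) (s) (q (p x_B x_A) (k x_B (r)) (q (u) x_A (r)))) : D
    x_C : C
      (u) : B
        x_B : B
        x_D : D
      (k x_B x_D) : A
        (u) : B
        (s) : A
        x_D : D
      (q (u) (s) x_D) : D
    (q (u) (k x_B x_D) (q (u) (s) x_D)) : D
  (t x_C (q (u) (k x_B x_D) (q (u) (s) x_D))) : C
    (u) : B
      x_D : D
        x_C : C
        x_D : D
      (t x_C x_D) : C
        x_B : B
        (s) : A
        x_D : D
      (q x_B (s) x_D) : D
    (f x_D (t x_C x_D) (q x_B (s) x_D)) : A
        (u) : B
        x_A : A
      (p (u) x_A) : B
        (r) : D
        (h) : C
        (r) : D
      (f (r) (h) (r)) : A
        (u) : B
        x_A : A
        x_D : D
      (q (u) x_A x_D) : D
    (q (p (u) x_A) (f (r) (h) (r)) (q (u) x_A x_D)) : D
  (q (u) (f x_D (t x_C x_D) (q x_B (s) x_D)) (q (p (u) x_A) (f (r) (h) (r)) (q (u) x_A x_D))) : D
(f (q (p (p x_B (s)) (k (u) x_D)) (s) (q (p x_B x_A) (k x_B (r)) (q (u) x_A (r)))) (t x_C (q (u) (k x_B x_D) (q (u) (s) x_D))) (q (u) (f x_D (t x_C x_D) (q x_B (s) x_D)) (q (p (u) x_A) (f (r) (h) (r)) (q (u) x_A x_D)))) : A

well-sorted; sort = A


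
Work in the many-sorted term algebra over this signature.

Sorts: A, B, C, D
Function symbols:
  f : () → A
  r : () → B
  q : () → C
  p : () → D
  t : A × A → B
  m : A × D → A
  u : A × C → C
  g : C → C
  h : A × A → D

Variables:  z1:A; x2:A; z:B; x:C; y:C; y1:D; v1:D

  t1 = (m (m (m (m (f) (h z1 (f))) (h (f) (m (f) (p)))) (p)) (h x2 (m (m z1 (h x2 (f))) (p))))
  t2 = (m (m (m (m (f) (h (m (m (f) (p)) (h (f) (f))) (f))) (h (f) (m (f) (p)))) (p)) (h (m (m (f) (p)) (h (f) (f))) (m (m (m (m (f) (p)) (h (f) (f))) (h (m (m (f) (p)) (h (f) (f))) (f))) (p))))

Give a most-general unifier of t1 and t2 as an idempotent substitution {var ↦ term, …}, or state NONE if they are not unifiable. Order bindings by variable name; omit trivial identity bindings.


{x2 ↦ (m (m (f) (p)) (h (f) (f))), z1 ↦ (m (m (f) (p)) (h (f) (f)))}


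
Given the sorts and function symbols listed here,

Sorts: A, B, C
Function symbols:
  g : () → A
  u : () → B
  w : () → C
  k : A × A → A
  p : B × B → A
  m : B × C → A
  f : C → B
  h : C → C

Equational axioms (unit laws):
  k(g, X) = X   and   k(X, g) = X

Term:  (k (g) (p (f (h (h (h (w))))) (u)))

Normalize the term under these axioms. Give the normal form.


1. (k (g) (p (f (h (h (h (w))))) (u)))  →  (p (f (h (h (h (w))))) (u))

normal form = (p (f (h (h (h (w))))) (u))


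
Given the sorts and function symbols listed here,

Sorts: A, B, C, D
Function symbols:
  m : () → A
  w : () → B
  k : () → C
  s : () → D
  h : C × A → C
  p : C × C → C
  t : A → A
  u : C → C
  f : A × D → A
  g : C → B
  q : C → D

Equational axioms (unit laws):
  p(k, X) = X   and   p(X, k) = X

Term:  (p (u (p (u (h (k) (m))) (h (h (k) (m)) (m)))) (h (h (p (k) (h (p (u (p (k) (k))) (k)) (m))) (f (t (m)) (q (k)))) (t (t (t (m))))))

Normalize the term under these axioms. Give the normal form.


normal form = (p (u (p (u (h (k) (m))) (h (h (k) (m)) (m)))) (h (h (h (u (k)) (m)) (f (t (m)) (q (k)))) (t (t (t (m))))))

1. (p (u (p (u (h (k) (m))) (h (h (k) (m)) (m)))) (h (h (p (k) (h (p (u (p (k) (k))) (k)) (m))) (f (t (m)) (q (k)))) (t (t (t (m))))))  →  (p (u (p (u (h (k) (m))) (h (h (k) (m)) (m)))) (h (h (h (p (u (p (k) (k))) (k)) (m)) (f (t (m)) (q (k)))) (t (t (t (m))))))
2. (p (u (p (u (h (k) (m))) (h (h (k) (m)) (m)))) (h (h (h (p (u (p (k) (k))) (k)) (m)) (f (t (m)) (q (k)))) (t (t (t (m))))))  →  (p (u (p (u (h (k) (m))) (h (h (k) (m)) (m)))) (h (h (h (u (p (k) (k))) (m)) (f (t (m)) (q (k)))) (t (t (t (m))))))
3. (p (u (p (u (h (k) (m))) (h (h (k) (m)) (m)))) (h (h (h (u (p (k) (k))) (m)) (f (t (m)) (q (k)))) (t (t (t (m))))))  →  (p (u (p (u (h (k) (m))) (h (h (k) (m)) (m)))) (h (h (h (u (k)) (m)) (f (t (m)) (q (k)))) (t (t (t (m))))))


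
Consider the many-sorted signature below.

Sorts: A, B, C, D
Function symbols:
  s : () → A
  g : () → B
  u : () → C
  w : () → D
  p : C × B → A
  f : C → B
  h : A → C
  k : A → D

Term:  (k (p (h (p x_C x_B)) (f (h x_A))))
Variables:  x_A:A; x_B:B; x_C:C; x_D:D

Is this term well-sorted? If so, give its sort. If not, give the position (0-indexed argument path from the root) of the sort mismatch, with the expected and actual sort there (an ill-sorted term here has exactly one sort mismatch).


well-sorted; sort = D

        x_C : C
        x_B : B
      (p x_C x_B) : A
    (h (p x_C x_B)) : C
        x_A : A
      (h x_A) : C
    (f (h x_A)) : B
  (p (h (p x_C x_B)) (f (h x_A))) : A
(k (p (h (p x_C x_B)) (f (h x_A)))) : D


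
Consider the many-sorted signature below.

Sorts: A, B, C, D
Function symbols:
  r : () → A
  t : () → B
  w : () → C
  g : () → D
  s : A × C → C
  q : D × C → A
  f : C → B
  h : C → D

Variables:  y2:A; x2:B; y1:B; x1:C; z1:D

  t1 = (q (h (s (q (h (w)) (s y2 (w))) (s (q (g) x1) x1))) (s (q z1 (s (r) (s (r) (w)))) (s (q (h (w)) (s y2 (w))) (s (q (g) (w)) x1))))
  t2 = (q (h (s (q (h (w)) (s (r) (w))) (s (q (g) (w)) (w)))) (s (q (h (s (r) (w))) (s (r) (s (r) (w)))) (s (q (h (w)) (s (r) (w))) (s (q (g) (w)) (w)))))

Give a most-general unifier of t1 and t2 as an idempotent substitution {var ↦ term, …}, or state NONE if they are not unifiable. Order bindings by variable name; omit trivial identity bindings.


{x1 ↦ (w), y2 ↦ (r), z1 ↦ (h (s (r) (w)))}


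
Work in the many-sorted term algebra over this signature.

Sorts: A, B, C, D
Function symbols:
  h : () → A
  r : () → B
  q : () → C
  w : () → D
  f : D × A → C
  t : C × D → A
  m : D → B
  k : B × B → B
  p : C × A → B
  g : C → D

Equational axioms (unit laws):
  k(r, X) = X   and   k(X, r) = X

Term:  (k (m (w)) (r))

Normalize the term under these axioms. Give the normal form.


normal form = (m (w))

1. (k (m (w)) (r))  →  (m (w))


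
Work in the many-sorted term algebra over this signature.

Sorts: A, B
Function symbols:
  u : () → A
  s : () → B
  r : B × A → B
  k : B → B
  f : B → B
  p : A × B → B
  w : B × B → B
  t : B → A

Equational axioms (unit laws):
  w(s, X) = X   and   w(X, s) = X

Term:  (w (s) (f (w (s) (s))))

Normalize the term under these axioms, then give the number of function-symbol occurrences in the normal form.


1. (w (s) (f (w (s) (s))))  →  (f (w (s) (s)))
2. (f (w (s) (s)))  →  (f (s))
normal form: (f (s))

size = 2


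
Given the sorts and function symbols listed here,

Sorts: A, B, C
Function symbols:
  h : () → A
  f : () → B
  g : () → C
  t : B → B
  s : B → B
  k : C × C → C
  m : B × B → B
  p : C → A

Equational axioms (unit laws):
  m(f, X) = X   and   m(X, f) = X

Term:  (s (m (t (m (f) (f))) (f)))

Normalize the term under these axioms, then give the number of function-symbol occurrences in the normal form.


1. (s (m (t (m (f) (f))) (f)))  →  (s (t (m (f) (f))))
2. (s (t (m (f) (f))))  →  (s (t (f)))
normal form: (s (t (f)))

size = 3


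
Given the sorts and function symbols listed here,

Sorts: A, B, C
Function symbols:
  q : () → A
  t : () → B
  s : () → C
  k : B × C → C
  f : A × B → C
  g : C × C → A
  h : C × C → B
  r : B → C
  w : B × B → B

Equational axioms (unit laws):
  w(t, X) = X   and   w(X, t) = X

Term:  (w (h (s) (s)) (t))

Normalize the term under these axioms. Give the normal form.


1. (w (h (s) (s)) (t))  →  (h (s) (s))

normal form = (h (s) (s))


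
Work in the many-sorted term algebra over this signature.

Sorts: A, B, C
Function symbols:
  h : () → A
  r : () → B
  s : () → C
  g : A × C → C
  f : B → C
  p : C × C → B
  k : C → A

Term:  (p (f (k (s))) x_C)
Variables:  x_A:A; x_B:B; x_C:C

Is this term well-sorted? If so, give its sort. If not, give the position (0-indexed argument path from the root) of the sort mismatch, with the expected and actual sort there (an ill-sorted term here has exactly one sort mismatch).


      (s) : C
    (k (s)) : A
  (f (k (s))) : ✗ arg 0 at [0, 0] has sort A, expected B
  x_C : C

ill-sorted at position [0, 0]: expected B, got A
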